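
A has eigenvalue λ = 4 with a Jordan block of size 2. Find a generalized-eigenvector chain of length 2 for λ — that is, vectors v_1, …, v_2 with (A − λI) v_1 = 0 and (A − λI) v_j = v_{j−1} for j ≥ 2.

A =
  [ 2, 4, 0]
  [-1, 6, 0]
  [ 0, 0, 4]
A Jordan chain for λ = 4 of length 2:
v_1 = (-2, -1, 0)ᵀ
v_2 = (1, 0, 0)ᵀ

Let N = A − (4)·I. We want v_2 with N^2 v_2 = 0 but N^1 v_2 ≠ 0; then v_{j-1} := N · v_j for j = 2, …, 2.

Pick v_2 = (1, 0, 0)ᵀ.
Then v_1 = N · v_2 = (-2, -1, 0)ᵀ.

Sanity check: (A − (4)·I) v_1 = (0, 0, 0)ᵀ = 0. ✓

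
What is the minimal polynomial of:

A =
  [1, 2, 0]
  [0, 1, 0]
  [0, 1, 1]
x^2 - 2*x + 1

The characteristic polynomial is χ_A(x) = (x - 1)^3, so the eigenvalues are known. The minimal polynomial is
  m_A(x) = Π_λ (x − λ)^{k_λ}
where k_λ is the size of the *largest* Jordan block for λ (equivalently, the smallest k with (A − λI)^k v = 0 for every generalised eigenvector v of λ).

  λ = 1: largest Jordan block has size 2, contributing (x − 1)^2

So m_A(x) = (x - 1)^2 = x^2 - 2*x + 1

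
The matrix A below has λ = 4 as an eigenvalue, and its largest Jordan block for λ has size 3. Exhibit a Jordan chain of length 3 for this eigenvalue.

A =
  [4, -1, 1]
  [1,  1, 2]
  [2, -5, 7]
A Jordan chain for λ = 4 of length 3:
v_1 = (1, 1, 1)ᵀ
v_2 = (0, 1, 2)ᵀ
v_3 = (1, 0, 0)ᵀ

Let N = A − (4)·I. We want v_3 with N^3 v_3 = 0 but N^2 v_3 ≠ 0; then v_{j-1} := N · v_j for j = 3, …, 2.

Pick v_3 = (1, 0, 0)ᵀ.
Then v_2 = N · v_3 = (0, 1, 2)ᵀ.
Then v_1 = N · v_2 = (1, 1, 1)ᵀ.

Sanity check: (A − (4)·I) v_1 = (0, 0, 0)ᵀ = 0. ✓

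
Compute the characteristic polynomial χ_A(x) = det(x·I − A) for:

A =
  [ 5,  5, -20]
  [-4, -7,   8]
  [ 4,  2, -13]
x^3 + 15*x^2 + 75*x + 125

Expanding det(x·I − A) (e.g. by cofactor expansion or by noting that A is similar to its Jordan form J, which has the same characteristic polynomial as A) gives
  χ_A(x) = x^3 + 15*x^2 + 75*x + 125
which factors as (x + 5)^3. The eigenvalues (with algebraic multiplicities) are λ = -5 with multiplicity 3.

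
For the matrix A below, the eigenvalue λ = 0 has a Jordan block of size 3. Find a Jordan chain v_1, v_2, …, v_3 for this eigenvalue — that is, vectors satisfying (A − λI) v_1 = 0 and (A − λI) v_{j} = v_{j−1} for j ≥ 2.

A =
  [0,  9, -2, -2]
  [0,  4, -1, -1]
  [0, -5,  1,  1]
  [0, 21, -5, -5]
A Jordan chain for λ = 0 of length 3:
v_1 = (4, 0, -4, 4)ᵀ
v_2 = (9, 4, -5, 21)ᵀ
v_3 = (0, 1, 0, 0)ᵀ

Let N = A − (0)·I. We want v_3 with N^3 v_3 = 0 but N^2 v_3 ≠ 0; then v_{j-1} := N · v_j for j = 3, …, 2.

Pick v_3 = (0, 1, 0, 0)ᵀ.
Then v_2 = N · v_3 = (9, 4, -5, 21)ᵀ.
Then v_1 = N · v_2 = (4, 0, -4, 4)ᵀ.

Sanity check: (A − (0)·I) v_1 = (0, 0, 0, 0)ᵀ = 0. ✓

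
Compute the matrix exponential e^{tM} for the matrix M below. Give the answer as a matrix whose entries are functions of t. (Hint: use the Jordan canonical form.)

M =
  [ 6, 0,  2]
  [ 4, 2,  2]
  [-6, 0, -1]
e^{tM} =
  [4*exp(3*t) - 3*exp(2*t), 0, 2*exp(3*t) - 2*exp(2*t)]
  [4*exp(3*t) - 4*exp(2*t), exp(2*t), 2*exp(3*t) - 2*exp(2*t)]
  [-6*exp(3*t) + 6*exp(2*t), 0, -3*exp(3*t) + 4*exp(2*t)]

Strategy: write M = P · J · P⁻¹ where J is a Jordan canonical form, so e^{tM} = P · e^{tJ} · P⁻¹, and e^{tJ} can be computed block-by-block.

M has Jordan form
J =
  [2, 0, 0]
  [0, 2, 0]
  [0, 0, 3]
(up to reordering of blocks).

Per-block formulas:
  For a 1×1 block at λ = 2: exp(t · [2]) = [e^(2t)].
  For a 1×1 block at λ = 3: exp(t · [3]) = [e^(3t)].

After assembling e^{tJ} and conjugating by P, we get:

e^{tM} =
  [4*exp(3*t) - 3*exp(2*t), 0, 2*exp(3*t) - 2*exp(2*t)]
  [4*exp(3*t) - 4*exp(2*t), exp(2*t), 2*exp(3*t) - 2*exp(2*t)]
  [-6*exp(3*t) + 6*exp(2*t), 0, -3*exp(3*t) + 4*exp(2*t)]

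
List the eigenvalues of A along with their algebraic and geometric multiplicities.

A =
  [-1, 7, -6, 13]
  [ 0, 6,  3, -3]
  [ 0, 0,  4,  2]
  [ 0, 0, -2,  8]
λ = -1: alg = 1, geom = 1; λ = 6: alg = 3, geom = 2

Step 1 — factor the characteristic polynomial to read off the algebraic multiplicities:
  χ_A(x) = (x - 6)^3*(x + 1)

Step 2 — compute geometric multiplicities via the rank-nullity identity g(λ) = n − rank(A − λI):
  rank(A − (-1)·I) = 3, so dim ker(A − (-1)·I) = n − 3 = 1
  rank(A − (6)·I) = 2, so dim ker(A − (6)·I) = n − 2 = 2

Summary:
  λ = -1: algebraic multiplicity = 1, geometric multiplicity = 1
  λ = 6: algebraic multiplicity = 3, geometric multiplicity = 2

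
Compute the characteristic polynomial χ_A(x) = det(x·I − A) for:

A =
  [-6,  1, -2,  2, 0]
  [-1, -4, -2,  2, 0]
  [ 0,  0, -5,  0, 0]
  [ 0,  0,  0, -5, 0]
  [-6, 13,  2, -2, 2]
x^5 + 18*x^4 + 110*x^3 + 200*x^2 - 375*x - 1250

Expanding det(x·I − A) (e.g. by cofactor expansion or by noting that A is similar to its Jordan form J, which has the same characteristic polynomial as A) gives
  χ_A(x) = x^5 + 18*x^4 + 110*x^3 + 200*x^2 - 375*x - 1250
which factors as (x - 2)*(x + 5)^4. The eigenvalues (with algebraic multiplicities) are λ = -5 with multiplicity 4, λ = 2 with multiplicity 1.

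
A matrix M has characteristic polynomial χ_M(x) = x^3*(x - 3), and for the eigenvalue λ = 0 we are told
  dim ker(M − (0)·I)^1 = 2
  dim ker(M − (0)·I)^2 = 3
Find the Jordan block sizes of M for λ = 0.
Block sizes for λ = 0: [2, 1]

From the dimensions of kernels of powers, the number of Jordan blocks of size at least j is d_j − d_{j−1} where d_j = dim ker(N^j) (with d_0 = 0). Computing the differences gives [2, 1].
The number of blocks of size exactly k is (#blocks of size ≥ k) − (#blocks of size ≥ k + 1), so the partition is: 1 block(s) of size 1, 1 block(s) of size 2.
In nonincreasing order the block sizes are [2, 1].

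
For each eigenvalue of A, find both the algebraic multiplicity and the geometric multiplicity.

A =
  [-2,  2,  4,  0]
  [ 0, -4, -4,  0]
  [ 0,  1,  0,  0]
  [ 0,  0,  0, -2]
λ = -2: alg = 4, geom = 3

Step 1 — factor the characteristic polynomial to read off the algebraic multiplicities:
  χ_A(x) = (x + 2)^4

Step 2 — compute geometric multiplicities via the rank-nullity identity g(λ) = n − rank(A − λI):
  rank(A − (-2)·I) = 1, so dim ker(A − (-2)·I) = n − 1 = 3

Summary:
  λ = -2: algebraic multiplicity = 4, geometric multiplicity = 3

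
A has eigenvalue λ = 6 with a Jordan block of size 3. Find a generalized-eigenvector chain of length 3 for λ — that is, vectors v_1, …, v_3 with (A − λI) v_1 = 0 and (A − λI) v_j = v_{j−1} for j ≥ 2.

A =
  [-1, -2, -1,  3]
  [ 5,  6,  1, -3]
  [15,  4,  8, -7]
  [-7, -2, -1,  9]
A Jordan chain for λ = 6 of length 3:
v_1 = (-1, 1, 2, -1)ᵀ
v_2 = (-5, 5, 11, -5)ᵀ
v_3 = (1, -1, 0, 0)ᵀ

Let N = A − (6)·I. We want v_3 with N^3 v_3 = 0 but N^2 v_3 ≠ 0; then v_{j-1} := N · v_j for j = 3, …, 2.

Pick v_3 = (1, -1, 0, 0)ᵀ.
Then v_2 = N · v_3 = (-5, 5, 11, -5)ᵀ.
Then v_1 = N · v_2 = (-1, 1, 2, -1)ᵀ.

Sanity check: (A − (6)·I) v_1 = (0, 0, 0, 0)ᵀ = 0. ✓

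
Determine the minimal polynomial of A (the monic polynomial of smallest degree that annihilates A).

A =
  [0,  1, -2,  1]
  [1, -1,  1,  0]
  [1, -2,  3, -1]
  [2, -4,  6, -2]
x^3

The characteristic polynomial is χ_A(x) = x^4, so the eigenvalues are known. The minimal polynomial is
  m_A(x) = Π_λ (x − λ)^{k_λ}
where k_λ is the size of the *largest* Jordan block for λ (equivalently, the smallest k with (A − λI)^k v = 0 for every generalised eigenvector v of λ).

  λ = 0: largest Jordan block has size 3, contributing (x − 0)^3

So m_A(x) = x^3 = x^3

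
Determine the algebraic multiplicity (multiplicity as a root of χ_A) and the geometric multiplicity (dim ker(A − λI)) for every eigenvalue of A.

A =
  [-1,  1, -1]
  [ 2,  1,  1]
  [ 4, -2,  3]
λ = 1: alg = 3, geom = 1

Step 1 — factor the characteristic polynomial to read off the algebraic multiplicities:
  χ_A(x) = (x - 1)^3

Step 2 — compute geometric multiplicities via the rank-nullity identity g(λ) = n − rank(A − λI):
  rank(A − (1)·I) = 2, so dim ker(A − (1)·I) = n − 2 = 1

Summary:
  λ = 1: algebraic multiplicity = 3, geometric multiplicity = 1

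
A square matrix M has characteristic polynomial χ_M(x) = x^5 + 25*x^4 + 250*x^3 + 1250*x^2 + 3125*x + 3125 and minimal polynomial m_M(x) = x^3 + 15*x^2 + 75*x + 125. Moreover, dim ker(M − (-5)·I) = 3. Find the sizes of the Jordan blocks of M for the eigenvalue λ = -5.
Block sizes for λ = -5: [3, 1, 1]

Step 1 — from the characteristic polynomial, algebraic multiplicity of λ = -5 is 5. From dim ker(M − (-5)·I) = 3, there are exactly 3 Jordan blocks for λ = -5.
Step 2 — from the minimal polynomial, the factor (x + 5)^3 tells us the largest block for λ = -5 has size 3.
Step 3 — with total size 5, 3 blocks, and largest block 3, the block sizes (in nonincreasing order) are [3, 1, 1].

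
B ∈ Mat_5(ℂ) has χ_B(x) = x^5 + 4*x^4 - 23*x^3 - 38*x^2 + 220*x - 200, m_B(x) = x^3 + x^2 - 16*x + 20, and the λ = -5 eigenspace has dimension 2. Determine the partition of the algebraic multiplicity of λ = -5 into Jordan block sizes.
Block sizes for λ = -5: [1, 1]

Step 1 — from the characteristic polynomial, algebraic multiplicity of λ = -5 is 2. From dim ker(B − (-5)·I) = 2, there are exactly 2 Jordan blocks for λ = -5.
Step 2 — from the minimal polynomial, the factor (x + 5) tells us the largest block for λ = -5 has size 1.
Step 3 — with total size 2, 2 blocks, and largest block 1, the block sizes (in nonincreasing order) are [1, 1].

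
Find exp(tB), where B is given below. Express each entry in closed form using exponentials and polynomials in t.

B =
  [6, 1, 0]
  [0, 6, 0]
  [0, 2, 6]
e^{tB} =
  [exp(6*t), t*exp(6*t), 0]
  [0, exp(6*t), 0]
  [0, 2*t*exp(6*t), exp(6*t)]

Strategy: write B = P · J · P⁻¹ where J is a Jordan canonical form, so e^{tB} = P · e^{tJ} · P⁻¹, and e^{tJ} can be computed block-by-block.

B has Jordan form
J =
  [6, 1, 0]
  [0, 6, 0]
  [0, 0, 6]
(up to reordering of blocks).

Per-block formulas:
  For a 1×1 block at λ = 6: exp(t · [6]) = [e^(6t)].
  For a 2×2 Jordan block J_2(6): exp(t · J_2(6)) = e^(6t)·(I + t·N), where N is the 2×2 nilpotent shift.

After assembling e^{tJ} and conjugating by P, we get:

e^{tB} =
  [exp(6*t), t*exp(6*t), 0]
  [0, exp(6*t), 0]
  [0, 2*t*exp(6*t), exp(6*t)]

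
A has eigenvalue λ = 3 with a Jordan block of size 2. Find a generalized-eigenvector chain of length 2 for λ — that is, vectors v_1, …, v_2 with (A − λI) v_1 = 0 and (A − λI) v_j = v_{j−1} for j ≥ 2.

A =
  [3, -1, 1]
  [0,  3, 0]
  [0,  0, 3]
A Jordan chain for λ = 3 of length 2:
v_1 = (-1, 0, 0)ᵀ
v_2 = (0, 1, 0)ᵀ

Let N = A − (3)·I. We want v_2 with N^2 v_2 = 0 but N^1 v_2 ≠ 0; then v_{j-1} := N · v_j for j = 2, …, 2.

Pick v_2 = (0, 1, 0)ᵀ.
Then v_1 = N · v_2 = (-1, 0, 0)ᵀ.

Sanity check: (A − (3)·I) v_1 = (0, 0, 0)ᵀ = 0. ✓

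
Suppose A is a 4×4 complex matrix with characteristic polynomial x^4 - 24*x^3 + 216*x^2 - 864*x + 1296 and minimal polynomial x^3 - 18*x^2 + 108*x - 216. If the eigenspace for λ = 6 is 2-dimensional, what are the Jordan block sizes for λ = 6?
Block sizes for λ = 6: [3, 1]

Step 1 — from the characteristic polynomial, algebraic multiplicity of λ = 6 is 4. From dim ker(A − (6)·I) = 2, there are exactly 2 Jordan blocks for λ = 6.
Step 2 — from the minimal polynomial, the factor (x − 6)^3 tells us the largest block for λ = 6 has size 3.
Step 3 — with total size 4, 2 blocks, and largest block 3, the block sizes (in nonincreasing order) are [3, 1].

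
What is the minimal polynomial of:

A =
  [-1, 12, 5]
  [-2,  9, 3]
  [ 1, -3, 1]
x^3 - 9*x^2 + 27*x - 27

The characteristic polynomial is χ_A(x) = (x - 3)^3, so the eigenvalues are known. The minimal polynomial is
  m_A(x) = Π_λ (x − λ)^{k_λ}
where k_λ is the size of the *largest* Jordan block for λ (equivalently, the smallest k with (A − λI)^k v = 0 for every generalised eigenvector v of λ).

  λ = 3: largest Jordan block has size 3, contributing (x − 3)^3

So m_A(x) = (x - 3)^3 = x^3 - 9*x^2 + 27*x - 27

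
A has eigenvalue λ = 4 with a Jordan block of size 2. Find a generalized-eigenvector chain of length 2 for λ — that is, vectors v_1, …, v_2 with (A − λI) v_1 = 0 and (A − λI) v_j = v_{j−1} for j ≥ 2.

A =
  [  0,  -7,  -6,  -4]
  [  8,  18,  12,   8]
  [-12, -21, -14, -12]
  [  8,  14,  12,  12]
A Jordan chain for λ = 4 of length 2:
v_1 = (-4, 8, -12, 8)ᵀ
v_2 = (1, 0, 0, 0)ᵀ

Let N = A − (4)·I. We want v_2 with N^2 v_2 = 0 but N^1 v_2 ≠ 0; then v_{j-1} := N · v_j for j = 2, …, 2.

Pick v_2 = (1, 0, 0, 0)ᵀ.
Then v_1 = N · v_2 = (-4, 8, -12, 8)ᵀ.

Sanity check: (A − (4)·I) v_1 = (0, 0, 0, 0)ᵀ = 0. ✓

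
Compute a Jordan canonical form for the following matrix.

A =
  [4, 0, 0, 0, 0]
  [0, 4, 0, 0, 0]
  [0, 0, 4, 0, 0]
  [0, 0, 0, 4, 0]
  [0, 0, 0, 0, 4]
J_1(4) ⊕ J_1(4) ⊕ J_1(4) ⊕ J_1(4) ⊕ J_1(4)

The characteristic polynomial is
  det(x·I − A) = x^5 - 20*x^4 + 160*x^3 - 640*x^2 + 1280*x - 1024 = (x - 4)^5

Eigenvalues and multiplicities (the geometric multiplicity of λ is n − rank(A − λI), which equals the number of Jordan blocks for λ):
  λ = 4: algebraic multiplicity = 5, geometric multiplicity = 5

Determining the block sizes for each eigenvalue:
  λ = 4: gm = am = 5, so every block has size 1 → block sizes [1, 1, 1, 1, 1]

Assembling the blocks gives a Jordan form
J =
  [4, 0, 0, 0, 0]
  [0, 4, 0, 0, 0]
  [0, 0, 4, 0, 0]
  [0, 0, 0, 4, 0]
  [0, 0, 0, 0, 4]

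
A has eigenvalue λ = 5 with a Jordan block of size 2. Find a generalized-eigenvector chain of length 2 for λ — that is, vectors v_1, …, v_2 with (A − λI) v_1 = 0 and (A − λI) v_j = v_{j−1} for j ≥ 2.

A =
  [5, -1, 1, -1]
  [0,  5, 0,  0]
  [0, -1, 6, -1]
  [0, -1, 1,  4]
A Jordan chain for λ = 5 of length 2:
v_1 = (-1, 0, -1, -1)ᵀ
v_2 = (0, 1, 0, 0)ᵀ

Let N = A − (5)·I. We want v_2 with N^2 v_2 = 0 but N^1 v_2 ≠ 0; then v_{j-1} := N · v_j for j = 2, …, 2.

Pick v_2 = (0, 1, 0, 0)ᵀ.
Then v_1 = N · v_2 = (-1, 0, -1, -1)ᵀ.

Sanity check: (A − (5)·I) v_1 = (0, 0, 0, 0)ᵀ = 0. ✓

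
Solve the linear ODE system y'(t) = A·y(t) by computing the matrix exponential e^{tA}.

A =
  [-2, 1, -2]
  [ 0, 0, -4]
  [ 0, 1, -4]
e^{tA} =
  [exp(-2*t), t*exp(-2*t), -2*t*exp(-2*t)]
  [0, 2*t*exp(-2*t) + exp(-2*t), -4*t*exp(-2*t)]
  [0, t*exp(-2*t), -2*t*exp(-2*t) + exp(-2*t)]

Strategy: write A = P · J · P⁻¹ where J is a Jordan canonical form, so e^{tA} = P · e^{tJ} · P⁻¹, and e^{tJ} can be computed block-by-block.

A has Jordan form
J =
  [-2,  1,  0]
  [ 0, -2,  0]
  [ 0,  0, -2]
(up to reordering of blocks).

Per-block formulas:
  For a 2×2 Jordan block J_2(-2): exp(t · J_2(-2)) = e^(-2t)·(I + t·N), where N is the 2×2 nilpotent shift.
  For a 1×1 block at λ = -2: exp(t · [-2]) = [e^(-2t)].

After assembling e^{tJ} and conjugating by P, we get:

e^{tA} =
  [exp(-2*t), t*exp(-2*t), -2*t*exp(-2*t)]
  [0, 2*t*exp(-2*t) + exp(-2*t), -4*t*exp(-2*t)]
  [0, t*exp(-2*t), -2*t*exp(-2*t) + exp(-2*t)]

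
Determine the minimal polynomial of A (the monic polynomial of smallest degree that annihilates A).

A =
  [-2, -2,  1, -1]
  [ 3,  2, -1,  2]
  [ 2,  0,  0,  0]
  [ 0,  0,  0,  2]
x^4 - 2*x^3

The characteristic polynomial is χ_A(x) = x^3*(x - 2), so the eigenvalues are known. The minimal polynomial is
  m_A(x) = Π_λ (x − λ)^{k_λ}
where k_λ is the size of the *largest* Jordan block for λ (equivalently, the smallest k with (A − λI)^k v = 0 for every generalised eigenvector v of λ).

  λ = 0: largest Jordan block has size 3, contributing (x − 0)^3
  λ = 2: largest Jordan block has size 1, contributing (x − 2)

So m_A(x) = x^3*(x - 2) = x^4 - 2*x^3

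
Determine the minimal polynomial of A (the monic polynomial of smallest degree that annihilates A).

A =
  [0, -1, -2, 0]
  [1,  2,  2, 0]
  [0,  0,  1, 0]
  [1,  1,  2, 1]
x^2 - 2*x + 1

The characteristic polynomial is χ_A(x) = (x - 1)^4, so the eigenvalues are known. The minimal polynomial is
  m_A(x) = Π_λ (x − λ)^{k_λ}
where k_λ is the size of the *largest* Jordan block for λ (equivalently, the smallest k with (A − λI)^k v = 0 for every generalised eigenvector v of λ).

  λ = 1: largest Jordan block has size 2, contributing (x − 1)^2

So m_A(x) = (x - 1)^2 = x^2 - 2*x + 1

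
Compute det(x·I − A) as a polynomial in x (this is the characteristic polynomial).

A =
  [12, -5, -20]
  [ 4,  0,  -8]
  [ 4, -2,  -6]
x^3 - 6*x^2 + 12*x - 8

Expanding det(x·I − A) (e.g. by cofactor expansion or by noting that A is similar to its Jordan form J, which has the same characteristic polynomial as A) gives
  χ_A(x) = x^3 - 6*x^2 + 12*x - 8
which factors as (x - 2)^3. The eigenvalues (with algebraic multiplicities) are λ = 2 with multiplicity 3.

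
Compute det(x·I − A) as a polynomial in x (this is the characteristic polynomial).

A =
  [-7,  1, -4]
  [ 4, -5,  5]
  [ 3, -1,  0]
x^3 + 12*x^2 + 48*x + 64

Expanding det(x·I − A) (e.g. by cofactor expansion or by noting that A is similar to its Jordan form J, which has the same characteristic polynomial as A) gives
  χ_A(x) = x^3 + 12*x^2 + 48*x + 64
which factors as (x + 4)^3. The eigenvalues (with algebraic multiplicities) are λ = -4 with multiplicity 3.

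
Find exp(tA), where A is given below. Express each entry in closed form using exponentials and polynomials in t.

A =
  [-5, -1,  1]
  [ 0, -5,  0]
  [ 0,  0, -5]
e^{tA} =
  [exp(-5*t), -t*exp(-5*t), t*exp(-5*t)]
  [0, exp(-5*t), 0]
  [0, 0, exp(-5*t)]

Strategy: write A = P · J · P⁻¹ where J is a Jordan canonical form, so e^{tA} = P · e^{tJ} · P⁻¹, and e^{tJ} can be computed block-by-block.

A has Jordan form
J =
  [-5,  1,  0]
  [ 0, -5,  0]
  [ 0,  0, -5]
(up to reordering of blocks).

Per-block formulas:
  For a 1×1 block at λ = -5: exp(t · [-5]) = [e^(-5t)].
  For a 2×2 Jordan block J_2(-5): exp(t · J_2(-5)) = e^(-5t)·(I + t·N), where N is the 2×2 nilpotent shift.

After assembling e^{tJ} and conjugating by P, we get:

e^{tA} =
  [exp(-5*t), -t*exp(-5*t), t*exp(-5*t)]
  [0, exp(-5*t), 0]
  [0, 0, exp(-5*t)]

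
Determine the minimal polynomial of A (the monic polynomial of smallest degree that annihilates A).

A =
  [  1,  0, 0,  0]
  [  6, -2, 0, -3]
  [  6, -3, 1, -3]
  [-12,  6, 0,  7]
x^2 - 5*x + 4

The characteristic polynomial is χ_A(x) = (x - 4)*(x - 1)^3, so the eigenvalues are known. The minimal polynomial is
  m_A(x) = Π_λ (x − λ)^{k_λ}
where k_λ is the size of the *largest* Jordan block for λ (equivalently, the smallest k with (A − λI)^k v = 0 for every generalised eigenvector v of λ).

  λ = 1: largest Jordan block has size 1, contributing (x − 1)
  λ = 4: largest Jordan block has size 1, contributing (x − 4)

So m_A(x) = (x - 4)*(x - 1) = x^2 - 5*x + 4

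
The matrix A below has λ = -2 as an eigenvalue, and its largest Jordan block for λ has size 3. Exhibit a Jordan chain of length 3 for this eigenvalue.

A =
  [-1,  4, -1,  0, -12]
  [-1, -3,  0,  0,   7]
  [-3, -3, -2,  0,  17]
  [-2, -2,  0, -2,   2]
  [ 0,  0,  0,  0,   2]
A Jordan chain for λ = -2 of length 3:
v_1 = (3, -3, -9, -6, 0)ᵀ
v_2 = (4, -1, -3, -2, 0)ᵀ
v_3 = (0, 1, 0, 0, 0)ᵀ

Let N = A − (-2)·I. We want v_3 with N^3 v_3 = 0 but N^2 v_3 ≠ 0; then v_{j-1} := N · v_j for j = 3, …, 2.

Pick v_3 = (0, 1, 0, 0, 0)ᵀ.
Then v_2 = N · v_3 = (4, -1, -3, -2, 0)ᵀ.
Then v_1 = N · v_2 = (3, -3, -9, -6, 0)ᵀ.

Sanity check: (A − (-2)·I) v_1 = (0, 0, 0, 0, 0)ᵀ = 0. ✓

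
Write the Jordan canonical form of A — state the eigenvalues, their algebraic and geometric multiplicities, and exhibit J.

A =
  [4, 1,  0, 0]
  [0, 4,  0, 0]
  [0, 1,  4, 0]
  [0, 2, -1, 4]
J_3(4) ⊕ J_1(4)

The characteristic polynomial is
  det(x·I − A) = x^4 - 16*x^3 + 96*x^2 - 256*x + 256 = (x - 4)^4

Eigenvalues and multiplicities (the geometric multiplicity of λ is n − rank(A − λI), which equals the number of Jordan blocks for λ):
  λ = 4: algebraic multiplicity = 4, geometric multiplicity = 2

Determining the block sizes for each eigenvalue:
  λ = 4: with am = 4 and gm = 2, the partition is not yet determined (e.g. several partitions of 4 into 2 parts exist). Let N = A − (4)·I. Computing rank(N^1) = 2, rank(N^2) = 1, rank(N^3) = 0; the number of blocks of size ≥ j is rank(N^{j−1}) − rank(N^j), giving [2, 1, 1]. So we have 1 block(s) of size 3, 1 block(s) of size 1 → block sizes [3, 1]

Assembling the blocks gives a Jordan form
J =
  [4, 1, 0, 0]
  [0, 4, 1, 0]
  [0, 0, 4, 0]
  [0, 0, 0, 4]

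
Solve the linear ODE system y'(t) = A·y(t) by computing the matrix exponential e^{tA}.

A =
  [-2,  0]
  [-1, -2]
e^{tA} =
  [exp(-2*t), 0]
  [-t*exp(-2*t), exp(-2*t)]

Strategy: write A = P · J · P⁻¹ where J is a Jordan canonical form, so e^{tA} = P · e^{tJ} · P⁻¹, and e^{tJ} can be computed block-by-block.

A has Jordan form
J =
  [-2,  1]
  [ 0, -2]
(up to reordering of blocks).

Per-block formulas:
  For a 2×2 Jordan block J_2(-2): exp(t · J_2(-2)) = e^(-2t)·(I + t·N), where N is the 2×2 nilpotent shift.

After assembling e^{tJ} and conjugating by P, we get:

e^{tA} =
  [exp(-2*t), 0]
  [-t*exp(-2*t), exp(-2*t)]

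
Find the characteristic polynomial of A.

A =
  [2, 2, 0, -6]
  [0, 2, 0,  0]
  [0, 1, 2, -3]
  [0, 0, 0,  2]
x^4 - 8*x^3 + 24*x^2 - 32*x + 16

Expanding det(x·I − A) (e.g. by cofactor expansion or by noting that A is similar to its Jordan form J, which has the same characteristic polynomial as A) gives
  χ_A(x) = x^4 - 8*x^3 + 24*x^2 - 32*x + 16
which factors as (x - 2)^4. The eigenvalues (with algebraic multiplicities) are λ = 2 with multiplicity 4.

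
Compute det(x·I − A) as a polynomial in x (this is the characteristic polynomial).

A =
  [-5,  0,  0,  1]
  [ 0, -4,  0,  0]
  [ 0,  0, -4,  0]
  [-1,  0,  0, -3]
x^4 + 16*x^3 + 96*x^2 + 256*x + 256

Expanding det(x·I − A) (e.g. by cofactor expansion or by noting that A is similar to its Jordan form J, which has the same characteristic polynomial as A) gives
  χ_A(x) = x^4 + 16*x^3 + 96*x^2 + 256*x + 256
which factors as (x + 4)^4. The eigenvalues (with algebraic multiplicities) are λ = -4 with multiplicity 4.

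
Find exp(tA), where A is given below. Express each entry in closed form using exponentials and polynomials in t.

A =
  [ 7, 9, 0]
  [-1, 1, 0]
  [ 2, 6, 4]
e^{tA} =
  [3*t*exp(4*t) + exp(4*t), 9*t*exp(4*t), 0]
  [-t*exp(4*t), -3*t*exp(4*t) + exp(4*t), 0]
  [2*t*exp(4*t), 6*t*exp(4*t), exp(4*t)]

Strategy: write A = P · J · P⁻¹ where J is a Jordan canonical form, so e^{tA} = P · e^{tJ} · P⁻¹, and e^{tJ} can be computed block-by-block.

A has Jordan form
J =
  [4, 1, 0]
  [0, 4, 0]
  [0, 0, 4]
(up to reordering of blocks).

Per-block formulas:
  For a 2×2 Jordan block J_2(4): exp(t · J_2(4)) = e^(4t)·(I + t·N), where N is the 2×2 nilpotent shift.
  For a 1×1 block at λ = 4: exp(t · [4]) = [e^(4t)].

After assembling e^{tJ} and conjugating by P, we get:

e^{tA} =
  [3*t*exp(4*t) + exp(4*t), 9*t*exp(4*t), 0]
  [-t*exp(4*t), -3*t*exp(4*t) + exp(4*t), 0]
  [2*t*exp(4*t), 6*t*exp(4*t), exp(4*t)]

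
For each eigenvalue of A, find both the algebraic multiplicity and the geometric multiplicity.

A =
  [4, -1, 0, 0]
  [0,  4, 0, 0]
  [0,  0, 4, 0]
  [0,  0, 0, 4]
λ = 4: alg = 4, geom = 3

Step 1 — factor the characteristic polynomial to read off the algebraic multiplicities:
  χ_A(x) = (x - 4)^4

Step 2 — compute geometric multiplicities via the rank-nullity identity g(λ) = n − rank(A − λI):
  rank(A − (4)·I) = 1, so dim ker(A − (4)·I) = n − 1 = 3

Summary:
  λ = 4: algebraic multiplicity = 4, geometric multiplicity = 3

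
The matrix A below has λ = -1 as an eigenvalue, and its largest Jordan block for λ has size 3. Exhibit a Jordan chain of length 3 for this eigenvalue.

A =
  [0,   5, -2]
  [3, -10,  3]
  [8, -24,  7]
A Jordan chain for λ = -1 of length 3:
v_1 = (8, 24, 64)ᵀ
v_2 = (5, -9, -24)ᵀ
v_3 = (0, 1, 0)ᵀ

Let N = A − (-1)·I. We want v_3 with N^3 v_3 = 0 but N^2 v_3 ≠ 0; then v_{j-1} := N · v_j for j = 3, …, 2.

Pick v_3 = (0, 1, 0)ᵀ.
Then v_2 = N · v_3 = (5, -9, -24)ᵀ.
Then v_1 = N · v_2 = (8, 24, 64)ᵀ.

Sanity check: (A − (-1)·I) v_1 = (0, 0, 0)ᵀ = 0. ✓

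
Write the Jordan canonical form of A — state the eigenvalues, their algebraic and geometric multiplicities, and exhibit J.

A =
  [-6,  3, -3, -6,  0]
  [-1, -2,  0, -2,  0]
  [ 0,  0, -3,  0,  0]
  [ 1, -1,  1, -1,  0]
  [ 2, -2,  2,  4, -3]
J_3(-3) ⊕ J_1(-3) ⊕ J_1(-3)

The characteristic polynomial is
  det(x·I − A) = x^5 + 15*x^4 + 90*x^3 + 270*x^2 + 405*x + 243 = (x + 3)^5

Eigenvalues and multiplicities (the geometric multiplicity of λ is n − rank(A − λI), which equals the number of Jordan blocks for λ):
  λ = -3: algebraic multiplicity = 5, geometric multiplicity = 3

Determining the block sizes for each eigenvalue:
  λ = -3: with am = 5 and gm = 3, the partition is not yet determined (e.g. several partitions of 5 into 3 parts exist). Let N = A − (-3)·I. Computing rank(N^1) = 2, rank(N^2) = 1, rank(N^3) = 0; the number of blocks of size ≥ j is rank(N^{j−1}) − rank(N^j), giving [3, 1, 1]. So we have 1 block(s) of size 3, 2 block(s) of size 1 → block sizes [3, 1, 1]

Assembling the blocks gives a Jordan form
J =
  [-3,  1,  0,  0,  0]
  [ 0, -3,  1,  0,  0]
  [ 0,  0, -3,  0,  0]
  [ 0,  0,  0, -3,  0]
  [ 0,  0,  0,  0, -3]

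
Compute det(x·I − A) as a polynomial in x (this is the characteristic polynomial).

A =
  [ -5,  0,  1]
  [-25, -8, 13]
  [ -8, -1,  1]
x^3 + 12*x^2 + 48*x + 64

Expanding det(x·I − A) (e.g. by cofactor expansion or by noting that A is similar to its Jordan form J, which has the same characteristic polynomial as A) gives
  χ_A(x) = x^3 + 12*x^2 + 48*x + 64
which factors as (x + 4)^3. The eigenvalues (with algebraic multiplicities) are λ = -4 with multiplicity 3.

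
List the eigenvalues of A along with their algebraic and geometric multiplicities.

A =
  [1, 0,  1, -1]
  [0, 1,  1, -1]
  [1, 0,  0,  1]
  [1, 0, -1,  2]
λ = 1: alg = 4, geom = 2

Step 1 — factor the characteristic polynomial to read off the algebraic multiplicities:
  χ_A(x) = (x - 1)^4

Step 2 — compute geometric multiplicities via the rank-nullity identity g(λ) = n − rank(A − λI):
  rank(A − (1)·I) = 2, so dim ker(A − (1)·I) = n − 2 = 2

Summary:
  λ = 1: algebraic multiplicity = 4, geometric multiplicity = 2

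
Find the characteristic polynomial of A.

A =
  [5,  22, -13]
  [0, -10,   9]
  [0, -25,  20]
x^3 - 15*x^2 + 75*x - 125

Expanding det(x·I − A) (e.g. by cofactor expansion or by noting that A is similar to its Jordan form J, which has the same characteristic polynomial as A) gives
  χ_A(x) = x^3 - 15*x^2 + 75*x - 125
which factors as (x - 5)^3. The eigenvalues (with algebraic multiplicities) are λ = 5 with multiplicity 3.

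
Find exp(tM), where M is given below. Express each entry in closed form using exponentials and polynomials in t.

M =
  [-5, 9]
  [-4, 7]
e^{tM} =
  [-6*t*exp(t) + exp(t), 9*t*exp(t)]
  [-4*t*exp(t), 6*t*exp(t) + exp(t)]

Strategy: write M = P · J · P⁻¹ where J is a Jordan canonical form, so e^{tM} = P · e^{tJ} · P⁻¹, and e^{tJ} can be computed block-by-block.

M has Jordan form
J =
  [1, 1]
  [0, 1]
(up to reordering of blocks).

Per-block formulas:
  For a 2×2 Jordan block J_2(1): exp(t · J_2(1)) = e^(1t)·(I + t·N), where N is the 2×2 nilpotent shift.

After assembling e^{tJ} and conjugating by P, we get:

e^{tM} =
  [-6*t*exp(t) + exp(t), 9*t*exp(t)]
  [-4*t*exp(t), 6*t*exp(t) + exp(t)]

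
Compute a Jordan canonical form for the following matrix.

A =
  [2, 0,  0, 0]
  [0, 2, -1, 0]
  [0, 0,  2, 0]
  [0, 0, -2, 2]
J_2(2) ⊕ J_1(2) ⊕ J_1(2)

The characteristic polynomial is
  det(x·I − A) = x^4 - 8*x^3 + 24*x^2 - 32*x + 16 = (x - 2)^4

Eigenvalues and multiplicities (the geometric multiplicity of λ is n − rank(A − λI), which equals the number of Jordan blocks for λ):
  λ = 2: algebraic multiplicity = 4, geometric multiplicity = 3

Determining the block sizes for each eigenvalue:
  λ = 2: 3 blocks summing to 4 forces exactly one block of size 2 and the rest size 1 → block sizes [2, 1, 1]

Assembling the blocks gives a Jordan form
J =
  [2, 1, 0, 0]
  [0, 2, 0, 0]
  [0, 0, 2, 0]
  [0, 0, 0, 2]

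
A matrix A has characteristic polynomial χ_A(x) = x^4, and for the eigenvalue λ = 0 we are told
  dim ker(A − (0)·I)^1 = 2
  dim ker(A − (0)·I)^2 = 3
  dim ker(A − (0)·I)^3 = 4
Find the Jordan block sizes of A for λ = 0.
Block sizes for λ = 0: [3, 1]

From the dimensions of kernels of powers, the number of Jordan blocks of size at least j is d_j − d_{j−1} where d_j = dim ker(N^j) (with d_0 = 0). Computing the differences gives [2, 1, 1].
The number of blocks of size exactly k is (#blocks of size ≥ k) − (#blocks of size ≥ k + 1), so the partition is: 1 block(s) of size 1, 1 block(s) of size 3.
In nonincreasing order the block sizes are [3, 1].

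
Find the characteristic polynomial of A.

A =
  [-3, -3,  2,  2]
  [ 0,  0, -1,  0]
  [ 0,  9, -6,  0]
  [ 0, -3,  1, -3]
x^4 + 12*x^3 + 54*x^2 + 108*x + 81

Expanding det(x·I − A) (e.g. by cofactor expansion or by noting that A is similar to its Jordan form J, which has the same characteristic polynomial as A) gives
  χ_A(x) = x^4 + 12*x^3 + 54*x^2 + 108*x + 81
which factors as (x + 3)^4. The eigenvalues (with algebraic multiplicities) are λ = -3 with multiplicity 4.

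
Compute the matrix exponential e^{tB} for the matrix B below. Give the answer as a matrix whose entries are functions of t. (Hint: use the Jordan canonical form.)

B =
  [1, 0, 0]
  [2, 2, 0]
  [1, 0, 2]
e^{tB} =
  [exp(t), 0, 0]
  [2*exp(2*t) - 2*exp(t), exp(2*t), 0]
  [exp(2*t) - exp(t), 0, exp(2*t)]

Strategy: write B = P · J · P⁻¹ where J is a Jordan canonical form, so e^{tB} = P · e^{tJ} · P⁻¹, and e^{tJ} can be computed block-by-block.

B has Jordan form
J =
  [1, 0, 0]
  [0, 2, 0]
  [0, 0, 2]
(up to reordering of blocks).

Per-block formulas:
  For a 1×1 block at λ = 2: exp(t · [2]) = [e^(2t)].
  For a 1×1 block at λ = 1: exp(t · [1]) = [e^(1t)].

After assembling e^{tJ} and conjugating by P, we get:

e^{tB} =
  [exp(t), 0, 0]
  [2*exp(2*t) - 2*exp(t), exp(2*t), 0]
  [exp(2*t) - exp(t), 0, exp(2*t)]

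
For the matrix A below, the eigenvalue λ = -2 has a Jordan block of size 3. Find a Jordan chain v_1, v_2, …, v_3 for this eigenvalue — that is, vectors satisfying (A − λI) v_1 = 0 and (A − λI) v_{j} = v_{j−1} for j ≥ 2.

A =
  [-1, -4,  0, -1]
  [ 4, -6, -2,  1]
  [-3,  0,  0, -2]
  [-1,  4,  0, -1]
A Jordan chain for λ = -2 of length 3:
v_1 = (-14, -7, -7, 14)ᵀ
v_2 = (1, 4, -3, -1)ᵀ
v_3 = (1, 0, 0, 0)ᵀ

Let N = A − (-2)·I. We want v_3 with N^3 v_3 = 0 but N^2 v_3 ≠ 0; then v_{j-1} := N · v_j for j = 3, …, 2.

Pick v_3 = (1, 0, 0, 0)ᵀ.
Then v_2 = N · v_3 = (1, 4, -3, -1)ᵀ.
Then v_1 = N · v_2 = (-14, -7, -7, 14)ᵀ.

Sanity check: (A − (-2)·I) v_1 = (0, 0, 0, 0)ᵀ = 0. ✓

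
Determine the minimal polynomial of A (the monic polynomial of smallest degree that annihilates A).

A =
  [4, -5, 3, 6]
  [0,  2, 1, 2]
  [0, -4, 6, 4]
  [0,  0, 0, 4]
x^3 - 12*x^2 + 48*x - 64

The characteristic polynomial is χ_A(x) = (x - 4)^4, so the eigenvalues are known. The minimal polynomial is
  m_A(x) = Π_λ (x − λ)^{k_λ}
where k_λ is the size of the *largest* Jordan block for λ (equivalently, the smallest k with (A − λI)^k v = 0 for every generalised eigenvector v of λ).

  λ = 4: largest Jordan block has size 3, contributing (x − 4)^3

So m_A(x) = (x - 4)^3 = x^3 - 12*x^2 + 48*x - 64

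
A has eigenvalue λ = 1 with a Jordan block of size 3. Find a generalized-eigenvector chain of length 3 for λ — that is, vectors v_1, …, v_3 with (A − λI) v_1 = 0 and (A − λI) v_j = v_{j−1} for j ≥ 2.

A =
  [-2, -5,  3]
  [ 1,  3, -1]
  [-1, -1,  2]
A Jordan chain for λ = 1 of length 3:
v_1 = (1, 0, 1)ᵀ
v_2 = (-3, 1, -1)ᵀ
v_3 = (1, 0, 0)ᵀ

Let N = A − (1)·I. We want v_3 with N^3 v_3 = 0 but N^2 v_3 ≠ 0; then v_{j-1} := N · v_j for j = 3, …, 2.

Pick v_3 = (1, 0, 0)ᵀ.
Then v_2 = N · v_3 = (-3, 1, -1)ᵀ.
Then v_1 = N · v_2 = (1, 0, 1)ᵀ.

Sanity check: (A − (1)·I) v_1 = (0, 0, 0)ᵀ = 0. ✓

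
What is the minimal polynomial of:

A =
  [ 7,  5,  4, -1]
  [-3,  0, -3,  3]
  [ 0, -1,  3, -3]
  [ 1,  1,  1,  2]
x^2 - 6*x + 9

The characteristic polynomial is χ_A(x) = (x - 3)^4, so the eigenvalues are known. The minimal polynomial is
  m_A(x) = Π_λ (x − λ)^{k_λ}
where k_λ is the size of the *largest* Jordan block for λ (equivalently, the smallest k with (A − λI)^k v = 0 for every generalised eigenvector v of λ).

  λ = 3: largest Jordan block has size 2, contributing (x − 3)^2

So m_A(x) = (x - 3)^2 = x^2 - 6*x + 9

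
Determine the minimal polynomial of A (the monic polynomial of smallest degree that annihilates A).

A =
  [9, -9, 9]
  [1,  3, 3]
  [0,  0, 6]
x^2 - 12*x + 36

The characteristic polynomial is χ_A(x) = (x - 6)^3, so the eigenvalues are known. The minimal polynomial is
  m_A(x) = Π_λ (x − λ)^{k_λ}
where k_λ is the size of the *largest* Jordan block for λ (equivalently, the smallest k with (A − λI)^k v = 0 for every generalised eigenvector v of λ).

  λ = 6: largest Jordan block has size 2, contributing (x − 6)^2

So m_A(x) = (x - 6)^2 = x^2 - 12*x + 36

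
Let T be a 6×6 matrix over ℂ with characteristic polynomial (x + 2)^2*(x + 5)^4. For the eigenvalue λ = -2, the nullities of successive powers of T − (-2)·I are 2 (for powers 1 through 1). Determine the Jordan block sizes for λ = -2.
Block sizes for λ = -2: [1, 1]

From the dimensions of kernels of powers, the number of Jordan blocks of size at least j is d_j − d_{j−1} where d_j = dim ker(N^j) (with d_0 = 0). Computing the differences gives [2].
The number of blocks of size exactly k is (#blocks of size ≥ k) − (#blocks of size ≥ k + 1), so the partition is: 2 block(s) of size 1.
In nonincreasing order the block sizes are [1, 1].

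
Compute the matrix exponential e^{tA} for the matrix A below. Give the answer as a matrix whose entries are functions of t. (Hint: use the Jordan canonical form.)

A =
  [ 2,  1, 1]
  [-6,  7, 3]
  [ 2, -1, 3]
e^{tA} =
  [-2*t*exp(4*t) + exp(4*t), t*exp(4*t), t*exp(4*t)]
  [-6*t*exp(4*t), 3*t*exp(4*t) + exp(4*t), 3*t*exp(4*t)]
  [2*t*exp(4*t), -t*exp(4*t), -t*exp(4*t) + exp(4*t)]

Strategy: write A = P · J · P⁻¹ where J is a Jordan canonical form, so e^{tA} = P · e^{tJ} · P⁻¹, and e^{tJ} can be computed block-by-block.

A has Jordan form
J =
  [4, 1, 0]
  [0, 4, 0]
  [0, 0, 4]
(up to reordering of blocks).

Per-block formulas:
  For a 2×2 Jordan block J_2(4): exp(t · J_2(4)) = e^(4t)·(I + t·N), where N is the 2×2 nilpotent shift.
  For a 1×1 block at λ = 4: exp(t · [4]) = [e^(4t)].

After assembling e^{tJ} and conjugating by P, we get:

e^{tA} =
  [-2*t*exp(4*t) + exp(4*t), t*exp(4*t), t*exp(4*t)]
  [-6*t*exp(4*t), 3*t*exp(4*t) + exp(4*t), 3*t*exp(4*t)]
  [2*t*exp(4*t), -t*exp(4*t), -t*exp(4*t) + exp(4*t)]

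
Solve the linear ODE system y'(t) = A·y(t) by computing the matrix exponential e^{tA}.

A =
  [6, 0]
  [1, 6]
e^{tA} =
  [exp(6*t), 0]
  [t*exp(6*t), exp(6*t)]

Strategy: write A = P · J · P⁻¹ where J is a Jordan canonical form, so e^{tA} = P · e^{tJ} · P⁻¹, and e^{tJ} can be computed block-by-block.

A has Jordan form
J =
  [6, 1]
  [0, 6]
(up to reordering of blocks).

Per-block formulas:
  For a 2×2 Jordan block J_2(6): exp(t · J_2(6)) = e^(6t)·(I + t·N), where N is the 2×2 nilpotent shift.

After assembling e^{tJ} and conjugating by P, we get:

e^{tA} =
  [exp(6*t), 0]
  [t*exp(6*t), exp(6*t)]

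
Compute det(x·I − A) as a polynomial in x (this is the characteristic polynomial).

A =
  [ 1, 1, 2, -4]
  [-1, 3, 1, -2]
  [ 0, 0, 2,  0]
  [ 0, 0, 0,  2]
x^4 - 8*x^3 + 24*x^2 - 32*x + 16

Expanding det(x·I − A) (e.g. by cofactor expansion or by noting that A is similar to its Jordan form J, which has the same characteristic polynomial as A) gives
  χ_A(x) = x^4 - 8*x^3 + 24*x^2 - 32*x + 16
which factors as (x - 2)^4. The eigenvalues (with algebraic multiplicities) are λ = 2 with multiplicity 4.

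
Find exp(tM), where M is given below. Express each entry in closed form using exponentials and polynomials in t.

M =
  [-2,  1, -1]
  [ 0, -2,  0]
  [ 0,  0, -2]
e^{tM} =
  [exp(-2*t), t*exp(-2*t), -t*exp(-2*t)]
  [0, exp(-2*t), 0]
  [0, 0, exp(-2*t)]

Strategy: write M = P · J · P⁻¹ where J is a Jordan canonical form, so e^{tM} = P · e^{tJ} · P⁻¹, and e^{tJ} can be computed block-by-block.

M has Jordan form
J =
  [-2,  1,  0]
  [ 0, -2,  0]
  [ 0,  0, -2]
(up to reordering of blocks).

Per-block formulas:
  For a 1×1 block at λ = -2: exp(t · [-2]) = [e^(-2t)].
  For a 2×2 Jordan block J_2(-2): exp(t · J_2(-2)) = e^(-2t)·(I + t·N), where N is the 2×2 nilpotent shift.

After assembling e^{tJ} and conjugating by P, we get:

e^{tM} =
  [exp(-2*t), t*exp(-2*t), -t*exp(-2*t)]
  [0, exp(-2*t), 0]
  [0, 0, exp(-2*t)]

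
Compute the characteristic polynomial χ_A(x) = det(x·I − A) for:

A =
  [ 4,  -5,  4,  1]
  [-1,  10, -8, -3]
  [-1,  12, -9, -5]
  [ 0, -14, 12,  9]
x^4 - 14*x^3 + 72*x^2 - 162*x + 135

Expanding det(x·I − A) (e.g. by cofactor expansion or by noting that A is similar to its Jordan form J, which has the same characteristic polynomial as A) gives
  χ_A(x) = x^4 - 14*x^3 + 72*x^2 - 162*x + 135
which factors as (x - 5)*(x - 3)^3. The eigenvalues (with algebraic multiplicities) are λ = 3 with multiplicity 3, λ = 5 with multiplicity 1.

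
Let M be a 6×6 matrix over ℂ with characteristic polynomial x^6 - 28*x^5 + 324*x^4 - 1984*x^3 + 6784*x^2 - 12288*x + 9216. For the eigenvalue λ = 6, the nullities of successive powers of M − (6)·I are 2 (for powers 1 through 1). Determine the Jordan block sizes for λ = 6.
Block sizes for λ = 6: [1, 1]

From the dimensions of kernels of powers, the number of Jordan blocks of size at least j is d_j − d_{j−1} where d_j = dim ker(N^j) (with d_0 = 0). Computing the differences gives [2].
The number of blocks of size exactly k is (#blocks of size ≥ k) − (#blocks of size ≥ k + 1), so the partition is: 2 block(s) of size 1.
In nonincreasing order the block sizes are [1, 1].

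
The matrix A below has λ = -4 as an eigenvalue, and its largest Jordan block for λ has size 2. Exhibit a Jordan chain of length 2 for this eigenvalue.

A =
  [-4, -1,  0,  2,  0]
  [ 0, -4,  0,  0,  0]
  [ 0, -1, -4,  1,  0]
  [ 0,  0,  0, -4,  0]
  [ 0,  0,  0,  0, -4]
A Jordan chain for λ = -4 of length 2:
v_1 = (-1, 0, -1, 0, 0)ᵀ
v_2 = (0, 1, 0, 0, 0)ᵀ

Let N = A − (-4)·I. We want v_2 with N^2 v_2 = 0 but N^1 v_2 ≠ 0; then v_{j-1} := N · v_j for j = 2, …, 2.

Pick v_2 = (0, 1, 0, 0, 0)ᵀ.
Then v_1 = N · v_2 = (-1, 0, -1, 0, 0)ᵀ.

Sanity check: (A − (-4)·I) v_1 = (0, 0, 0, 0, 0)ᵀ = 0. ✓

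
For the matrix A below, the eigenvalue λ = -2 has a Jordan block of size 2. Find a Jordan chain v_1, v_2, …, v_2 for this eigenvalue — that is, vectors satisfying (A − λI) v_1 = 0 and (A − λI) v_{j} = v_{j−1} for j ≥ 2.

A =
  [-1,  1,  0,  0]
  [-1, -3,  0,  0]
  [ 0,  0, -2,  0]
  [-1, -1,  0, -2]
A Jordan chain for λ = -2 of length 2:
v_1 = (1, -1, 0, -1)ᵀ
v_2 = (1, 0, 0, 0)ᵀ

Let N = A − (-2)·I. We want v_2 with N^2 v_2 = 0 but N^1 v_2 ≠ 0; then v_{j-1} := N · v_j for j = 2, …, 2.

Pick v_2 = (1, 0, 0, 0)ᵀ.
Then v_1 = N · v_2 = (1, -1, 0, -1)ᵀ.

Sanity check: (A − (-2)·I) v_1 = (0, 0, 0, 0)ᵀ = 0. ✓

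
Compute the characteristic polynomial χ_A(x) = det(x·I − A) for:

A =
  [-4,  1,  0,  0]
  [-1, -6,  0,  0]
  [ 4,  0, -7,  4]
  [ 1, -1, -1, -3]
x^4 + 20*x^3 + 150*x^2 + 500*x + 625

Expanding det(x·I − A) (e.g. by cofactor expansion or by noting that A is similar to its Jordan form J, which has the same characteristic polynomial as A) gives
  χ_A(x) = x^4 + 20*x^3 + 150*x^2 + 500*x + 625
which factors as (x + 5)^4. The eigenvalues (with algebraic multiplicities) are λ = -5 with multiplicity 4.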